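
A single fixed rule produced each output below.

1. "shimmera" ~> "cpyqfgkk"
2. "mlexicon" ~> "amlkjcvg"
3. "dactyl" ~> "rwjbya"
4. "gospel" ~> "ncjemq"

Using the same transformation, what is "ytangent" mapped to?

What's happening: shift every letter 2 places backward in the alphabet (wrapping around), then move the last 3 characters to the front (rotate right by 3).
Applying both steps to "ytangent": "wryleclr", then "clrwryle".

clrwryle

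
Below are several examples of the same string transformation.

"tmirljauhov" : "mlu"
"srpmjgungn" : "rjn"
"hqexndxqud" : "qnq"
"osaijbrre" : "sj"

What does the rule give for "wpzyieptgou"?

pit

Each output is the input with this applied: delete the last 2 characters, then keep one character in every 3, starting at position 2 (positions 2nd, 5th, 8th, ...).
Starting from "wpzyieptgou": after the first operation, "wpzyieptg"; after the second, "pit".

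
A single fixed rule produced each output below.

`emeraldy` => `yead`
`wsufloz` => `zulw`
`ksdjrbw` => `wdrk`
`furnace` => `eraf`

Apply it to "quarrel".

Rule — swap the first and last characters, then keep every other character starting from the first (positions 1st, 3rd, 5th, ...).
For "quarrel", step one produces "luarreq"; step two turns that into "larq".

larq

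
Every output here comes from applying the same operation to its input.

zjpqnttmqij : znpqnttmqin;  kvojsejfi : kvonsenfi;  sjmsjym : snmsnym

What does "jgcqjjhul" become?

ngcqnnhul

The transformation: replace every "j" with "n".
"jgcqjjhul" → "ngcqnnhul".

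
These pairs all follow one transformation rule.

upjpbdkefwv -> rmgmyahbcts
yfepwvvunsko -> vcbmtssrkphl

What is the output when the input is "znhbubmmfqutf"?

Each output is the input with this applied: shift every letter 3 places backward in the alphabet (wrapping around).
Doing the same to "znhbubmmfqutf": "wkeyryjjcnrqc".

wkeyryjjcnrqc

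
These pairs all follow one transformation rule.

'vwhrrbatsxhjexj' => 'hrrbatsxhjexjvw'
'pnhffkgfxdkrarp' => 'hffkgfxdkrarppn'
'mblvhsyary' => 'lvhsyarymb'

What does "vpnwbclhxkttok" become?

The transformation: move the first 2 characters to the end (rotate left by 2).
So "vpnwbclhxkttok" becomes "nwbclhxkttokvp".

nwbclhxkttokvp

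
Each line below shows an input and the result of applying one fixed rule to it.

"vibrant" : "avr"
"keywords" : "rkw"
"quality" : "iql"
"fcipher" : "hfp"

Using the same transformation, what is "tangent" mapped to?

etg

Each output is the input with this applied: move the last 3 characters to the front (rotate right by 3), then keep one character in every 3, starting at position 1 (positions 1st, 4th, 7th, ...).
Starting from "tangent": after the first operation, "enttang"; after the second, "etg".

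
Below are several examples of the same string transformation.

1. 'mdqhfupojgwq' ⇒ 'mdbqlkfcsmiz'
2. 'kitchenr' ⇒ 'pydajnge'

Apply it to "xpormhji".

knidfetl

Each output is the input with this applied: move the first 2 characters to the end (rotate left by 2), then shift every letter 4 places backward in the alphabet (wrapping around).
Applying both steps to "xpormhji": "ormhjixp", then "knidfetl".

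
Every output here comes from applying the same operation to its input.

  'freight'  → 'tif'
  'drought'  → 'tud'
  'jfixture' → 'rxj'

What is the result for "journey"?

yrj

Looking at the pairs, the operation is to keep one character in every 3, starting at position 1 (positions 1st, 4th, 7th, ...), then reverse the string.
Doing the same to "journey": "yrj".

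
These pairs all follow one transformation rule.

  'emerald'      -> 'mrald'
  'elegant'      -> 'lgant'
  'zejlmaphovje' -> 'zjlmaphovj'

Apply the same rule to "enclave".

nclav

Looking at the pairs, the operation is to remove every "e".
So "enclave" becomes "nclav".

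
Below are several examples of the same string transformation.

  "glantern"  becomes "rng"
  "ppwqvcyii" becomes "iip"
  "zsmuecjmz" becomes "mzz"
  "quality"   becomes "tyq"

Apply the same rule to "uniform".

rmu

What's happening: move the last 2 characters to the front (rotate right by 2), then keep only the first 3 characters.
Working it through for "uniform": intermediate "rmunifo", final "rmu".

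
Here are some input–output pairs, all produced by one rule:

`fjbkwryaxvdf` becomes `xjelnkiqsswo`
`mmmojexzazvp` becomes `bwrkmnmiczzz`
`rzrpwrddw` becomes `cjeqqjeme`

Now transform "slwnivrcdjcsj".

aviepqwpfwfyj

Looking at the pairs, the operation is to shift every letter 13 places forward in the alphabet (wrapping around) — i.e. ROT13, then move the first 3 characters to the end (rotate left by 3).
"slwnivrcdjcsj" → "fyjaviepqwpfw" → "aviepqwpfwfyj".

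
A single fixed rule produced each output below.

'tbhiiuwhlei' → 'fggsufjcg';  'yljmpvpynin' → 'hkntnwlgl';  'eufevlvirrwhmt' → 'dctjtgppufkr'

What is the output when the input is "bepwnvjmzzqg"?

nulthkxxoe

What's happening: shift every letter 2 places backward in the alphabet (wrapping around), then delete the first 2 characters.
Working it through for "bepwnvjmzzqg": intermediate "zcnulthkxxoe", final "nulthkxxoe".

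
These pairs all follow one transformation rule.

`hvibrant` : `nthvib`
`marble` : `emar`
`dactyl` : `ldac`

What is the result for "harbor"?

rhar

The pattern: swap the front and back halves of the string, then delete the first 2 characters.
For "harbor", step one produces "borhar"; step two turns that into "rhar".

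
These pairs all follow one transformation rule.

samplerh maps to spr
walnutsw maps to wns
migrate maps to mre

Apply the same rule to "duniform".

In each case the input is transformed by: keep one character in every 3, starting at position 1 (positions 1st, 4th, 7th, ...).
So "duniform" becomes "dir".

dir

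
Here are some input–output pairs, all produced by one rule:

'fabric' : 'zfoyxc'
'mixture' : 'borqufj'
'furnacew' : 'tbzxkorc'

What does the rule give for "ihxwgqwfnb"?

ykctndtuef

Each output is the input with this applied: reverse the string, then shift every letter 3 places backward in the alphabet (wrapping around).
"ihxwgqwfnb" → "ykctndtuef".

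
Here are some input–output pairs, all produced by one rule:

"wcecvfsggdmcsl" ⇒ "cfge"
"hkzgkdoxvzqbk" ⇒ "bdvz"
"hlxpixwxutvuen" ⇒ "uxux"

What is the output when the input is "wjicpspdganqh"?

Each output is the input with this applied: keep one character in every 3, starting at position 3 (positions 3rd, 6th, 9th, ...), then swap the first and last characters.
Starting from "wjicpspdganqh": after the first operation, "isgq"; after the second, "qsgi".

qsgi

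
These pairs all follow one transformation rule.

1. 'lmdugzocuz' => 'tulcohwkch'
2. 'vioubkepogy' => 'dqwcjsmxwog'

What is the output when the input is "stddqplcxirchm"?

abllyxtkfqzkpu

Looking at the pairs, the operation is to shift every letter 8 places forward in the alphabet (wrapping around).
For "stddqplcxirchm" the result is "abllyxtkfqzkpu".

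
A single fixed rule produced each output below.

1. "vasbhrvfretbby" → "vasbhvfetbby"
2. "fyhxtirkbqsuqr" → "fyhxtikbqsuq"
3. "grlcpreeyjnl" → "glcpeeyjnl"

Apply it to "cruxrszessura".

cuxszessua

What's happening: remove every "r".
On "cruxrszessura" that produces "cuxszessua".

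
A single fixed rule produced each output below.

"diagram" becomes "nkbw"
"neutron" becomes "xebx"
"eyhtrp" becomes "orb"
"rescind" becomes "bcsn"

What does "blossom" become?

lycw

The transformation: shift every letter 10 places forward in the alphabet (wrapping around), then keep every other character starting from the first (positions 1st, 3rd, 5th, ...).
Working it through for "blossom": intermediate "lvyccyw", final "lycw".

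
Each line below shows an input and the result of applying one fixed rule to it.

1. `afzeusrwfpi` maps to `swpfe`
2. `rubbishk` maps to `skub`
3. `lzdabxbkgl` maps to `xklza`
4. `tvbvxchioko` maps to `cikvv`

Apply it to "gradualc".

acrd

The rule is to keep every other character starting from the second (positions 2nd, 4th, 6th, ...), then move the first 2 characters to the end (rotate left by 2).
Starting from "gradualc": after the first operation, "rdac"; after the second, "acrd".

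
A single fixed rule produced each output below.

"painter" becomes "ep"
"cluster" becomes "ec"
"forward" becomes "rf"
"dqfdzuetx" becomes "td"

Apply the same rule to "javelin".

ij

Rule — swap the first and last characters, then keep only the last 2 characters.
On "javelin": the first step gives "navelij", and the second then gives "ij".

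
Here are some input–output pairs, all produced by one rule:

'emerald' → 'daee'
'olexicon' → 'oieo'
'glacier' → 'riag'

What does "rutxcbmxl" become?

The transformation: keep every other character starting from the first (positions 1st, 3rd, 5th, ...), then reverse the string.
On "rutxcbmxl": the first step gives "rtcml", and the second then gives "lmctr".

lmctr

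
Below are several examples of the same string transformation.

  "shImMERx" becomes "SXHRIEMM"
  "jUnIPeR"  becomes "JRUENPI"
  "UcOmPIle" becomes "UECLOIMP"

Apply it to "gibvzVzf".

Each output is the input with this applied: take characters alternately from the front and the back (1st, last, 2nd, 2nd-last, ...), then convert every letter to uppercase.
Applying both steps to "gibvzVzf": "gfizbVvz", then "GFIZBVVZ".

GFIZBVVZ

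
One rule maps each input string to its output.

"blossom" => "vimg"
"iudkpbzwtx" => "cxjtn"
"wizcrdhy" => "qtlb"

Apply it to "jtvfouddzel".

dpixtf

Looking at the pairs, the operation is to keep every other character starting from the first (positions 1st, 3rd, 5th, ...), then shift every letter 6 places backward in the alphabet (wrapping around).
"jtvfouddzel" → "jvodzl" → "dpixtf".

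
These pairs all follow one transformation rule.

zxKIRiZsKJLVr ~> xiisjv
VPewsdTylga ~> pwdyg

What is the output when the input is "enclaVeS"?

nlvs

Rule — keep every other character starting from the second (positions 2nd, 4th, 6th, ...), then convert every letter to lowercase.
On "enclaVeS": the first step gives "nlVS", and the second then gives "nlvs".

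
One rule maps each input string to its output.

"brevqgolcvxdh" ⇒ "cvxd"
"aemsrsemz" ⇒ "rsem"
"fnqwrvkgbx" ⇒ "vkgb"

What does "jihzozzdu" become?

ozzd

Rule — move the last character to the front, then keep only the last 4 characters.
Applying both steps to "jihzozzdu": "ujihzozzd", then "ozzd".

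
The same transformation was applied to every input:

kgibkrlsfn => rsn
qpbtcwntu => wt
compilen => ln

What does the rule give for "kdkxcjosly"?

jsy

Rule — keep every other character starting from the second (positions 2nd, 4th, 6th, ...), then delete the first 2 characters.
On "kdkxcjosly": the first step gives "dxjsy", and the second then gives "jsy".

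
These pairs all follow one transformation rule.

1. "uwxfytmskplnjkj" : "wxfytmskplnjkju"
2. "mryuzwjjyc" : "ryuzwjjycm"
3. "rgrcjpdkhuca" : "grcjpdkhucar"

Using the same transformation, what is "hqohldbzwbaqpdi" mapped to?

qohldbzwbaqpdih

Each output is the input with this applied: move the first character to the end.
"hqohldbzwbaqpdi" → "qohldbzwbaqpdih".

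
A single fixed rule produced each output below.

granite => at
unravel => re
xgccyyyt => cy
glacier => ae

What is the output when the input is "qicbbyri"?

cy

What's happening: keep one character in every 3, starting at position 3 (positions 3rd, 6th, 9th, ...).
On "qicbbyri" that produces "cy".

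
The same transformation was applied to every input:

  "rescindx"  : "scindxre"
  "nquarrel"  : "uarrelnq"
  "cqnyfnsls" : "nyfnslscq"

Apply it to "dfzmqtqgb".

The pattern: move the first 2 characters to the end (rotate left by 2).
"dfzmqtqgb" → "zmqtqgbdf".

zmqtqgbdf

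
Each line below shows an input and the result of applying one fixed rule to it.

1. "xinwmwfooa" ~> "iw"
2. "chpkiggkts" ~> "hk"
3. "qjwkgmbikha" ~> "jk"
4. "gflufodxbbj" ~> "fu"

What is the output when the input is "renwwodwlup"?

The transformation: keep every other character starting from the second (positions 2nd, 4th, 6th, ...), then delete the last 3 characters.
"renwwodwlup" → "ewowu" → "ew".

ew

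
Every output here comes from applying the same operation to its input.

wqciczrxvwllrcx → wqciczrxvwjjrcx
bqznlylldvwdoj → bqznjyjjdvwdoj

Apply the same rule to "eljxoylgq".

ejjxoyjgq

What's happening: replace every "l" with "j".
Doing the same to "eljxoylgq": "ejjxoyjgq".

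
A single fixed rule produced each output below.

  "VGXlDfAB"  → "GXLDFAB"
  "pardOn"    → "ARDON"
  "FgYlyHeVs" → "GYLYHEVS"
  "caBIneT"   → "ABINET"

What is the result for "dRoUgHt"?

Each output is the input with this applied: delete the first character, then convert every letter to uppercase.
Doing the same to "dRoUgHt": "ROUGHT".

ROUGHT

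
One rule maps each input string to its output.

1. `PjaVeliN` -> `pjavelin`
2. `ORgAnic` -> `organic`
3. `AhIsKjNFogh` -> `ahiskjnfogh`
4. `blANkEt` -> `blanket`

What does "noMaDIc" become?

nomadic

The transformation: convert every letter to lowercase.
On "noMaDIc" that produces "nomadic".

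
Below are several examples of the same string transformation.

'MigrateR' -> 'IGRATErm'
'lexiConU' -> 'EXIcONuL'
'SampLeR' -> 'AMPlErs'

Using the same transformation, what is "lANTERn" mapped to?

The rule is to flip the case of every letter, then move the first character to the end.
On "lANTERn": the first step gives "LanterN", and the second then gives "anterNL".
(Check on "lexiConU": → "LEXIcONu" → "EXIcONuL" ✓)

anterNL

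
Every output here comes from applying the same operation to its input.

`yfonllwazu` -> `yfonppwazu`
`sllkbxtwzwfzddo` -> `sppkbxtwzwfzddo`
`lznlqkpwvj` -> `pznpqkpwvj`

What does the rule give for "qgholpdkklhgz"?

qghoppdkkphgz

In each case the input is transformed by: replace every "l" with "p".
"qgholpdkklhgz" → "qghoppdkkphgz".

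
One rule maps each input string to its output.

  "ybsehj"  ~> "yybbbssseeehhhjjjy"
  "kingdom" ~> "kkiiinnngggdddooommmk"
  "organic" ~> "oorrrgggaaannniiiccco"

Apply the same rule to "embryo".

eemmmbbbrrryyyoooe

Rule — repeat every character 3 times, then move the first character to the end.
"embryo" → "eeemmmbbbrrryyyooo" → "eemmmbbbrrryyyoooe".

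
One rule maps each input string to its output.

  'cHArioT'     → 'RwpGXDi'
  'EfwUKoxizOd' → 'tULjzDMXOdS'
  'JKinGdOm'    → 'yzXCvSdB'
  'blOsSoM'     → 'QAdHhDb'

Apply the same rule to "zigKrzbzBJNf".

Rule — shift every letter 11 places backward in the alphabet (wrapping around), then flip the case of every letter.
Applying that to "zigKrzbzBJNf" gives "OXVzGOQOqycU".

OXVzGOQOqycU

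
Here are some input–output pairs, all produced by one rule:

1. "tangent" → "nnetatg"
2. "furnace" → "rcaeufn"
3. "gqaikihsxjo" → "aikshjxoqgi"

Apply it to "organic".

The rule is to swap each adjacent pair of characters (1↔2, 3↔4, ...), then move the first 3 characters to the end (rotate left by 3).
Working it through for "organic": intermediate "roaginc", final "gincroa".

gincroa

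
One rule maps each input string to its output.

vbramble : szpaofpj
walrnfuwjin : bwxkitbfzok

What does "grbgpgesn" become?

bgsudupfu

The pattern: reverse the string, then shift every letter 12 places backward in the alphabet (wrapping around).
Doing the same to "grbgpgesn": "bgsudupfu".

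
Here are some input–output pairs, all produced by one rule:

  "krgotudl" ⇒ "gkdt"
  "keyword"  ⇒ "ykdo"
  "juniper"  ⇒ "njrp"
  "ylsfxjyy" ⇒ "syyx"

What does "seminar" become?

Rule — keep every other character starting from the first (positions 1st, 3rd, 5th, ...), then swap each adjacent pair of characters (1↔2, 3↔4, ...).
On "seminar": the first step gives "smnr", and the second then gives "msrn".

msrn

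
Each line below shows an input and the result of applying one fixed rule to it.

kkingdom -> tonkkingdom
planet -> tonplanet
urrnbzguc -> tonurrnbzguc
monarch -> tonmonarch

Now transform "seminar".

tonseminar

The pattern: prepend "ton".
On "seminar" that produces "tonseminar".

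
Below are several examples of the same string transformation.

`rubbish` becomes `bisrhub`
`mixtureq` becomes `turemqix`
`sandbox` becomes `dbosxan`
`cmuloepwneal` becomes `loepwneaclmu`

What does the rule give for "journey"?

rnejyou

In each case the input is transformed by: swap the first and last characters, then move the first 3 characters to the end (rotate left by 3).
Working it through for "journey": intermediate "yournej", final "rnejyou".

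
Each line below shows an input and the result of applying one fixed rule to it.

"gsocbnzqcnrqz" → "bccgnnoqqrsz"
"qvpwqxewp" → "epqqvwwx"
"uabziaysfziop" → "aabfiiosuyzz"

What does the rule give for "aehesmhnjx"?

aeehhjmns

Looking at the pairs, the operation is to delete the last character, then sort the characters into alphabetical order.
Working it through for "aehesmhnjx": intermediate "aehesmhnj", final "aeehhjmns".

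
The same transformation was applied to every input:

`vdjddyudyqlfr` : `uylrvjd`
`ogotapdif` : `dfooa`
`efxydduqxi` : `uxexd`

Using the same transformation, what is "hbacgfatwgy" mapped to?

awyhag

Rule — keep every other character starting from the first (positions 1st, 3rd, 5th, ...), then move the first 3 characters to the end (rotate left by 3).
"hbacgfatwgy" → "hagawy" → "awyhag".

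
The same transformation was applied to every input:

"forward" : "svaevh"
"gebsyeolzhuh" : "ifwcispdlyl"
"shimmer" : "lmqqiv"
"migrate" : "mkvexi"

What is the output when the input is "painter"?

What's happening: delete the first character, then shift every letter 4 places forward in the alphabet (wrapping around).
Starting from "painter": after the first operation, "ainter"; after the second, "emrxiv".

emrxiv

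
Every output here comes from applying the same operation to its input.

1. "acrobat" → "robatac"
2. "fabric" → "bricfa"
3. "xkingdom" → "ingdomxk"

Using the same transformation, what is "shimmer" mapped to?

The pattern: move the first 2 characters to the end (rotate left by 2).
On "shimmer" that produces "immersh".

immersh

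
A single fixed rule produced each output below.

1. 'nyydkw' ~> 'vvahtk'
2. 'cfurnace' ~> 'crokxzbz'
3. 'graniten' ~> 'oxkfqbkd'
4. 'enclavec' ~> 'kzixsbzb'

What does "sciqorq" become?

Each output is the input with this applied: shift every letter 3 places backward in the alphabet (wrapping around), then move the first character to the end.
Working it through for "sciqorq": intermediate "pzfnlon", final "zfnlonp".

zfnlonp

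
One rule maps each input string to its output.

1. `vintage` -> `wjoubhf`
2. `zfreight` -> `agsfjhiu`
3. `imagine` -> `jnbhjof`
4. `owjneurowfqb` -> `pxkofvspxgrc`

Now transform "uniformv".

What's happening: shift every letter 1 place forward in the alphabet (wrapping around).
Applying that to "uniformv" gives "vojgpsnw".

vojgpsnw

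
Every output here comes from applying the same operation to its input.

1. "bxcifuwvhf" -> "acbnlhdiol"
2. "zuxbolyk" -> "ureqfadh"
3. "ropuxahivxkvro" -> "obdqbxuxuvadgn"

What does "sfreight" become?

omnzylxk

The rule is to shift every letter 6 places forward in the alphabet (wrapping around), then swap the front and back halves of the string.
Starting from "sfreight": after the first operation, "ylxkomnz"; after the second, "omnzylxk".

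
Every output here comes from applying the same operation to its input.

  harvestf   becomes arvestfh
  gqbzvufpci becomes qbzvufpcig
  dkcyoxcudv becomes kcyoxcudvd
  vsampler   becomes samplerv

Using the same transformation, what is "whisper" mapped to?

Rule — move the first character to the end.
On "whisper" that produces "hisperw".

hisperw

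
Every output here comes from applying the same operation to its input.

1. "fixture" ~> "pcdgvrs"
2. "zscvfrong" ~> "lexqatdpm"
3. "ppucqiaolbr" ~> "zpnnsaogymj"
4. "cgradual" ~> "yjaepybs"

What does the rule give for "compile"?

jcamkng

In each case the input is transformed by: shift every letter 2 places backward in the alphabet (wrapping around), then move the last 2 characters to the front (rotate right by 2).
Applying both steps to "compile": "amkngjc", then "jcamkng".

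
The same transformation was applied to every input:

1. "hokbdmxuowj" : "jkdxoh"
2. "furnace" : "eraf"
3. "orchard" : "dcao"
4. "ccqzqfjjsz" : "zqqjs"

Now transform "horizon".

nrzh

The pattern: swap the first and last characters, then keep every other character starting from the first (positions 1st, 3rd, 5th, ...).
Starting from "horizon": after the first operation, "norizoh"; after the second, "nrzh".
(Check on "furnace": → "eurnacf" → "eraf" ✓)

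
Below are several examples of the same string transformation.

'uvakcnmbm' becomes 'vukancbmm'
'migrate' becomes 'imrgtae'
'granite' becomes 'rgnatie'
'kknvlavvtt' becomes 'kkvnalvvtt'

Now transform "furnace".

The transformation: swap each adjacent pair of characters (1↔2, 3↔4, ...).
Applying that to "furnace" gives "ufnrcae".

ufnrcae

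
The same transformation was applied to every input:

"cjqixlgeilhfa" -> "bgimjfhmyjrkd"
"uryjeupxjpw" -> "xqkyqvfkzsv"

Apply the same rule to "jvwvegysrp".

Rule — reverse the string, then shift every letter 1 place forward in the alphabet (wrapping around).
On "jvwvegysrp" that produces "qstzhfwxwk".

qstzhfwxwk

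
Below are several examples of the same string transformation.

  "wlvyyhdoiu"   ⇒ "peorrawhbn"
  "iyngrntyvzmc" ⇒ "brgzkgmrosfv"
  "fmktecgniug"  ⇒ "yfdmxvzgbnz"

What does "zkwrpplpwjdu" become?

sdpkiieipcwn

In each case the input is transformed by: shift every letter 7 places backward in the alphabet (wrapping around).
So "zkwrpplpwjdu" becomes "sdpkiieipcwn".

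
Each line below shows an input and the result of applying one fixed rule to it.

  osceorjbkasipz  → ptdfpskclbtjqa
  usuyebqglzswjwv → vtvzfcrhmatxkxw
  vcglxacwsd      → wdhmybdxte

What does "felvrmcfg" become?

gfmwsndgh

Looking at the pairs, the operation is to shift every letter 1 place forward in the alphabet (wrapping around).
Applying that to "felvrmcfg" gives "gfmwsndgh".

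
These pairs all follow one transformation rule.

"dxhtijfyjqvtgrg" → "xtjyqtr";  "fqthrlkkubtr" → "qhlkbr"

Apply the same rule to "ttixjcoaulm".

Rule — keep every other character starting from the second (positions 2nd, 4th, 6th, ...).
So "ttixjcoaulm" becomes "txcal".

txcal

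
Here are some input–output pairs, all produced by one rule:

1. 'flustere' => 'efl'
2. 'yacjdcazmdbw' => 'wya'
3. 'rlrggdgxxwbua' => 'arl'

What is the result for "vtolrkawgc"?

What's happening: move the last character to the front, then keep only the first 3 characters.
On "vtolrkawgc" that produces "cvt".

cvt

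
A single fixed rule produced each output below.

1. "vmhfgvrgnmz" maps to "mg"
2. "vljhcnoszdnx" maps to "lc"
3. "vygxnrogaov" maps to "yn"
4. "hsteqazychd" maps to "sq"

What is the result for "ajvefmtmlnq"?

The rule is to keep one character in every 3, starting at position 2 (positions 2nd, 5th, 8th, ...), then delete the last 2 characters.
Working it through for "ajvefmtmlnq": intermediate "jfmq", final "jf".

jf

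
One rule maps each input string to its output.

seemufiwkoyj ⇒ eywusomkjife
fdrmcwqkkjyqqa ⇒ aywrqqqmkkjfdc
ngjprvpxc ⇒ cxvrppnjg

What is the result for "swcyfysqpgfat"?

Rule — sort the characters into reverse alphabetical order, then move the last character to the front.
Applying both steps to "swcyfysqpgfat": "yywtssqpgffca", then "ayywtssqpgffc".

ayywtssqpgffc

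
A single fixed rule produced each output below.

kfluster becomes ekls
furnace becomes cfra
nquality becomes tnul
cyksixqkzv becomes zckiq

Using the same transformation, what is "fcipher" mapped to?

The rule is to move the last 2 characters to the front (rotate right by 2), then keep every other character starting from the first (positions 1st, 3rd, 5th, ...).
"fcipher" → "efih".

efih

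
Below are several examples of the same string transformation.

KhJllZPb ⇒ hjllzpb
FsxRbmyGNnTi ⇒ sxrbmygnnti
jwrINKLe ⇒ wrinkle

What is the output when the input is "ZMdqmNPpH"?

The pattern: delete the first character, then convert every letter to lowercase.
Starting from "ZMdqmNPpH": after the first operation, "MdqmNPpH"; after the second, "mdqmnpph".

mdqmnpph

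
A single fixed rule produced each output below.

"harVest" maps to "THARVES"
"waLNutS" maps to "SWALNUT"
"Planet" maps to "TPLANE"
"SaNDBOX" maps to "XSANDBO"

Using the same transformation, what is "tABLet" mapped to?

Looking at the pairs, the operation is to move the last character to the front, then convert every letter to uppercase.
"tABLet" → "ttABLe" → "TTABLE".

TTABLE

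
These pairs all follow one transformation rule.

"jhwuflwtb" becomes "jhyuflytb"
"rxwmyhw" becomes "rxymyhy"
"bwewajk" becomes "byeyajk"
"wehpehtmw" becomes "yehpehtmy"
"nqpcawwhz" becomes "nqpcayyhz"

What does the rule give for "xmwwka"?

Rule — replace every "w" with "y".
"xmwwka" → "xmyyka".

xmyyka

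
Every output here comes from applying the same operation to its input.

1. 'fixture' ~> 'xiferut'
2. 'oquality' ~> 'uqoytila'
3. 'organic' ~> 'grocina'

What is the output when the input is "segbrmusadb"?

The rule is to move the first 3 characters to the end (rotate left by 3), then reverse the string.
For "segbrmusadb", step one produces "brmusadbseg"; step two turns that into "gesbdasumrb".

gesbdasumrb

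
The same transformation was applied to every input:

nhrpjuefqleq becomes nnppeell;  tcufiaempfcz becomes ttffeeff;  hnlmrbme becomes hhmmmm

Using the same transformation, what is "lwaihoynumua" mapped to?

What's happening: keep one character in every 3, starting at position 1 (positions 1st, 4th, 7th, ...), then double every character.
"lwaihoynumua" → "liym" → "lliiyymm".

lliiyymm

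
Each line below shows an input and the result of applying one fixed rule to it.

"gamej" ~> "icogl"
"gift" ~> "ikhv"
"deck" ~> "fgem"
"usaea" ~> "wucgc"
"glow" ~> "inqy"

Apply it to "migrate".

okitcvg

Looking at the pairs, the operation is to shift every letter 2 places forward in the alphabet (wrapping around).
So "migrate" becomes "okitcvg".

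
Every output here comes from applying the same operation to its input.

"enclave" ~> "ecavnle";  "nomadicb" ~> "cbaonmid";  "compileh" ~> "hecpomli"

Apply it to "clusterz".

leczutsr

What's happening: sort the characters into reverse alphabetical order, then move the last 3 characters to the front (rotate right by 3).
Starting from "clusterz": after the first operation, "zutsrlec"; after the second, "leczutsr".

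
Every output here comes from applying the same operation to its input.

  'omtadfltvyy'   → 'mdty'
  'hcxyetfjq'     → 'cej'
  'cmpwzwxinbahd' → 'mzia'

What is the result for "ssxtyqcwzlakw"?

What's happening: keep one character in every 3, starting at position 2 (positions 2nd, 5th, 8th, ...).
Doing the same to "ssxtyqcwzlakw": "sywa".

sywa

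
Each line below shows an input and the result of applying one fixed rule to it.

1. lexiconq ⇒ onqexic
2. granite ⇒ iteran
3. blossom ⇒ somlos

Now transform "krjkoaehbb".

hbbrjkoae

What's happening: delete the first character, then move the last 3 characters to the front (rotate right by 3).
For "krjkoaehbb", step one produces "rjkoaehbb"; step two turns that into "hbbrjkoae".
(Check on "blossom": → "lossom" → "somlos" ✓)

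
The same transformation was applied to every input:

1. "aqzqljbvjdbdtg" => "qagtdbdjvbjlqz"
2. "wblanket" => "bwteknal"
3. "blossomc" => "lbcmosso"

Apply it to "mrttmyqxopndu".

Looking at the pairs, the operation is to reverse the string, then move the last 2 characters to the front (rotate right by 2).
"mrttmyqxopndu" → "rmudnpoxqymtt".

rmudnpoxqymtt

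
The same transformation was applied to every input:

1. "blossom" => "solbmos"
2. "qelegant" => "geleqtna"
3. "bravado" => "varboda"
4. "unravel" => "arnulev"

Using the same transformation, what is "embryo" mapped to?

bmeoyr

What's happening: move the last 3 characters to the front (rotate right by 3), then reverse the string.
"embryo" → "ryoemb" → "bmeoyr".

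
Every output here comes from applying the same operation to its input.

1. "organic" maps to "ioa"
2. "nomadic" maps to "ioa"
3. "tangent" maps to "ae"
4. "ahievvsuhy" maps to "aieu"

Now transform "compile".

What's happening: move the last 2 characters to the front (rotate right by 2), then keep only the vowels.
Applying that to "compile" gives "eoi".

eoi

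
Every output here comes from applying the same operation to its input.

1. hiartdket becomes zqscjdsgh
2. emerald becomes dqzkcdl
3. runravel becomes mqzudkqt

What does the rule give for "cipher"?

Looking at the pairs, the operation is to shift every letter 1 place backward in the alphabet (wrapping around), then move the first 2 characters to the end (rotate left by 2).
So "cipher" becomes "ogdqbh".

ogdqbh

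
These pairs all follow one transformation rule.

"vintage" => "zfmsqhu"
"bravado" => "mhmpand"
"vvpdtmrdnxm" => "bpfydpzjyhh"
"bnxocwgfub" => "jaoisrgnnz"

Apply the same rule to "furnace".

dzmoqrg

In each case the input is transformed by: shift every letter 12 places forward in the alphabet (wrapping around), then move the first 2 characters to the end (rotate left by 2).
For "furnace" the result is "dzmoqrg".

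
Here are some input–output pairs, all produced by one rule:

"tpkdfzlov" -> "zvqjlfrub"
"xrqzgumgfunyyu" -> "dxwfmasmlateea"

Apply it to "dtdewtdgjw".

jzjkczjmpc

Rule — shift every letter 6 places forward in the alphabet (wrapping around).
"dtdewtdgjw" → "jzjkczjmpc".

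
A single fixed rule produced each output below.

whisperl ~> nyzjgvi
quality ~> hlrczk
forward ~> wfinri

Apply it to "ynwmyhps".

Rule — shift every letter 9 places backward in the alphabet (wrapping around), then delete the last character.
For "ynwmyhps", step one produces "pendpygj"; step two turns that into "pendpyg".

pendpyg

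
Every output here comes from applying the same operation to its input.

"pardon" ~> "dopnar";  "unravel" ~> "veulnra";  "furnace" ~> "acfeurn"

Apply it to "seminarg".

What's happening: swap the first and last characters, then move the last 3 characters to the front (rotate right by 3).
Starting from "seminarg": after the first operation, "geminars"; after the second, "arsgemin".

arsgemin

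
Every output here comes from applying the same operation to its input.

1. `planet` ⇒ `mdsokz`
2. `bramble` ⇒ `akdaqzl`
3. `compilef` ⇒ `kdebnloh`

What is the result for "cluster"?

sdqbktr

Each output is the input with this applied: shift every letter 1 place backward in the alphabet (wrapping around), then move the last 3 characters to the front (rotate right by 3).
Starting from "cluster": after the first operation, "bktrsdq"; after the second, "sdqbktr".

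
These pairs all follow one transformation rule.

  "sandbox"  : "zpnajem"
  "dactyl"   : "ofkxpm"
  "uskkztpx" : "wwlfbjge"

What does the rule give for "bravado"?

Rule — shift every letter 12 places forward in the alphabet (wrapping around), then move the first 2 characters to the end (rotate left by 2).
"bravado" → "ndmhmpa" → "mhmpand".
(Check on "uskkztpx": → "gewwlfbj" → "wwlfbjge" ✓)

mhmpand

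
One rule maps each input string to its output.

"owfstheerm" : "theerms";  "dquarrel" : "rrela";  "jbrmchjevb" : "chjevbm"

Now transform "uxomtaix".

Rule — delete the first 3 characters, then move the first character to the end.
Working it through for "uxomtaix": intermediate "mtaix", final "taixm".
(Check on "jbrmchjevb": → "mchjevb" → "chjevbm" ✓)

taixm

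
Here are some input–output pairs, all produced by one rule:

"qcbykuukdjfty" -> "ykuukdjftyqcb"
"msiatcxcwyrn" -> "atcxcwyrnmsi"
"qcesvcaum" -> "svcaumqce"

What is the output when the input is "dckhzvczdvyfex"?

hzvczdvyfexdck

What's happening: move the first 3 characters to the end (rotate left by 3).
So "dckhzvczdvyfex" becomes "hzvczdvyfexdck".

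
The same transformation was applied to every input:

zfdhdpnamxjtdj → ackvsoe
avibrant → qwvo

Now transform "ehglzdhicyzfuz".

The transformation: shift every letter 5 places backward in the alphabet (wrapping around), then keep every other character starting from the second (positions 2nd, 4th, 6th, ...).
Starting from "ehglzdhicyzfuz": after the first operation, "zcbguycdxtuapu"; after the second, "cgydtau".

cgydtau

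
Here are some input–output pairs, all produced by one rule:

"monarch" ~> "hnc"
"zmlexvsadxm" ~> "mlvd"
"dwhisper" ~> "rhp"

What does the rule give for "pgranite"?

eri

Each output is the input with this applied: move the last character to the front, then keep one character in every 3, starting at position 1 (positions 1st, 4th, 7th, ...).
Applying both steps to "pgranite": "epgranit", then "eri".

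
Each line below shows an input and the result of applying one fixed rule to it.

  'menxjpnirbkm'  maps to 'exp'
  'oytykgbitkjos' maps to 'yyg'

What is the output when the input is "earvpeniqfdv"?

Each output is the input with this applied: keep every other character starting from the second (positions 2nd, 4th, 6th, ...), then delete the last 3 characters.
Starting from "earvpeniqfdv": after the first operation, "aveifv"; after the second, "ave".

ave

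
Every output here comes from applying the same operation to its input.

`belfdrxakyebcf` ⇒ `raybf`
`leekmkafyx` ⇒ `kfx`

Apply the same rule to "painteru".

Each output is the input with this applied: keep every other character starting from the second (positions 2nd, 4th, 6th, ...), then delete the first 2 characters.
Starting from "painteru": after the first operation, "aneu"; after the second, "eu".
(Check on "belfdrxakyebcf": → "efraybf" → "raybf" ✓)

eu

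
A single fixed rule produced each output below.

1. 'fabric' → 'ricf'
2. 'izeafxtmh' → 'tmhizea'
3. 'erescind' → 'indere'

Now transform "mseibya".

The transformation: move the last 3 characters to the front (rotate right by 3), then delete the last 2 characters.
For "mseibya", step one produces "byamsei"; step two turns that into "byams".
(Check on "fabric": → "ricfab" → "ricf" ✓)

byams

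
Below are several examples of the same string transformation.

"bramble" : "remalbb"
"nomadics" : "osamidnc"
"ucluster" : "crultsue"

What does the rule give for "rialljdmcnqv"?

The pattern: swap the first and last characters, then swap each adjacent pair of characters (1↔2, 3↔4, ...).
Applying both steps to "rialljdmcnqv": "vialljdmcnqr", then "ivlajlmdncrq".

ivlajlmdncrq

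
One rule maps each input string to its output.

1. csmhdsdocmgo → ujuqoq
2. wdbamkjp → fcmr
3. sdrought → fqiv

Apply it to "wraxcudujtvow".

tzwwvq

What's happening: keep every other character starting from the second (positions 2nd, 4th, 6th, ...), then shift every letter 2 places forward in the alphabet (wrapping around).
Working it through for "wraxcudujtvow": intermediate "rxuuto", final "tzwwvq".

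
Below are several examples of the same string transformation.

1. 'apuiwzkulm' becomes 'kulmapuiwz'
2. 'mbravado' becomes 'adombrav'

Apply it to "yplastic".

ticyplas

In each case the input is transformed by: swap the front and back halves of the string, then move the first character to the end.
Starting from "yplastic": after the first operation, "sticypla"; after the second, "ticyplas".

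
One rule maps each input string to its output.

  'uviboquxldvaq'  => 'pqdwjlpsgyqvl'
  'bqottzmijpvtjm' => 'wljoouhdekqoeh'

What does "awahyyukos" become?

vrvcttpfjn

In each case the input is transformed by: shift every letter 5 places backward in the alphabet (wrapping around).
"awahyyukos" → "vrvcttpfjn".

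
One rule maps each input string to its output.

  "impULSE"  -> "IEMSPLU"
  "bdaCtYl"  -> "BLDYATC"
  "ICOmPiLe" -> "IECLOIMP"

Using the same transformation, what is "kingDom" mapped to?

The pattern: take characters alternately from the front and the back (1st, last, 2nd, 2nd-last, ...), then convert every letter to uppercase.
So "kingDom" becomes "KMIONDG".

KMIONDG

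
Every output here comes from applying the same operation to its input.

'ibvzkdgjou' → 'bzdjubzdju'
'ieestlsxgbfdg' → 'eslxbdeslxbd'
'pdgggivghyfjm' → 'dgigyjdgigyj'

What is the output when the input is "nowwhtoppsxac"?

Each output is the input with this applied: keep every other character starting from the second (positions 2nd, 4th, 6th, ...), then write the whole string twice.
Starting from "nowwhtoppsxac": after the first operation, "owtpsa"; after the second, "owtpsaowtpsa".
(Check on "ibvzkdgjou": → "bzdju" → "bzdjubzdju" ✓)

owtpsaowtpsa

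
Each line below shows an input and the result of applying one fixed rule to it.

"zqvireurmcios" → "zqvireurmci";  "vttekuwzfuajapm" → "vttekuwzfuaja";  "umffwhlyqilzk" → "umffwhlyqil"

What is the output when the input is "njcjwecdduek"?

The rule is to delete the last 2 characters.
Doing the same to "njcjwecdduek": "njcjwecddu".

njcjwecddu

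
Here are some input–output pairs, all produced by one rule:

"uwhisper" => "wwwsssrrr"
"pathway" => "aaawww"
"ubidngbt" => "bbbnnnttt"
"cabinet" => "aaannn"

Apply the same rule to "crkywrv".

The pattern: keep one character in every 3, starting at position 2 (positions 2nd, 5th, 8th, ...), then repeat every character 3 times.
On "crkywrv": the first step gives "rw", and the second then gives "rrrwww".

rrrwww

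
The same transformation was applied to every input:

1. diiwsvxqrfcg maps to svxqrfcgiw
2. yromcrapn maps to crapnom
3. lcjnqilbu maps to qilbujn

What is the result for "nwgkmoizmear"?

moizmeargk

Each output is the input with this applied: delete the first 2 characters, then move the first 2 characters to the end (rotate left by 2).
Working it through for "nwgkmoizmear": intermediate "gkmoizmear", final "moizmeargk".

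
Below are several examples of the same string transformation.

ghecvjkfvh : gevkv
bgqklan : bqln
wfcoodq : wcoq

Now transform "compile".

cmie

Each output is the input with this applied: keep every other character starting from the first (positions 1st, 3rd, 5th, ...).
Applying that to "compile" gives "cmie".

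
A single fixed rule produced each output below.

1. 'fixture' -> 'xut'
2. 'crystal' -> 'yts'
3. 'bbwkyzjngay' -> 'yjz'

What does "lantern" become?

net

The rule is to take characters alternately from the front and the back (1st, last, 2nd, 2nd-last, ...), then keep only the last 3 characters.
On "lantern": the first step gives "lnarnet", and the second then gives "net".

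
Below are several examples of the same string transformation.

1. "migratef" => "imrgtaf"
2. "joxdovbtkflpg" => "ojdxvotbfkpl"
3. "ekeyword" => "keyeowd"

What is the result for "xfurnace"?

fxruane

Each output is the input with this applied: swap each adjacent pair of characters (1↔2, 3↔4, ...), then delete the last character.
Working it through for "xfurnace": intermediate "fxruanec", final "fxruane".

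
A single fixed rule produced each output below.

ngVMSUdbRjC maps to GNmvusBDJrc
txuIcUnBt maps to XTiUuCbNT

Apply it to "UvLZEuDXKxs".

In each case the input is transformed by: flip the case of every letter, then swap each adjacent pair of characters (1↔2, 3↔4, ...).
For "UvLZEuDXKxs", step one produces "uVlzeUdxkXS"; step two turns that into "VuzlUexdXkS".

VuzlUexdXkS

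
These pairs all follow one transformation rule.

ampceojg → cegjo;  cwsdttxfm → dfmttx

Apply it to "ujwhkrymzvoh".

Rule — delete the first 3 characters, then sort the characters into alphabetical order.
Working it through for "ujwhkrymzvoh": intermediate "hkrymzvoh", final "hhkmorvyz".
(Check on "ampceojg": → "ceojg" → "cegjo" ✓)

hhkmorvyz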